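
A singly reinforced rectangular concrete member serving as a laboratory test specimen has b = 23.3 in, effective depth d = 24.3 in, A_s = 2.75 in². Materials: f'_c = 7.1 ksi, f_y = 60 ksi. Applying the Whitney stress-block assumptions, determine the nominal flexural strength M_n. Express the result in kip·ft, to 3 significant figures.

T = A_s f_y = 2.75 × 60 = 165 kips.
a = T/(0.85 f'_c b) = 165/(0.85 × 7.1 × 23.3) = 1.173 in.
M_n = T(d − a/2) = 165 × (24.3 − 0.5865) = 3912.7 kip·in = 3912.7/12 = 326.06 kip·ft.

M_n ≈ 326 kip·ft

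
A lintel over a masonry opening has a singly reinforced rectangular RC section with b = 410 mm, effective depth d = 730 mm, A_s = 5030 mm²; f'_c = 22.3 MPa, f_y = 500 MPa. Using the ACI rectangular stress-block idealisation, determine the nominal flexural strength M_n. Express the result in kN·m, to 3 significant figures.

T = A_s f_y = 5030 × 500 = 2515000 N = 2515 kN.
From C = T: a = T/(0.85 f'_c b) = 2515000/(0.85 × 22.3 × 410) = 323.62 mm.
M_n = T(d − a/2) = 2515 kN × (730 − 161.81) mm = 1429.00 kN·m.

M_n ≈ 1430 kN·m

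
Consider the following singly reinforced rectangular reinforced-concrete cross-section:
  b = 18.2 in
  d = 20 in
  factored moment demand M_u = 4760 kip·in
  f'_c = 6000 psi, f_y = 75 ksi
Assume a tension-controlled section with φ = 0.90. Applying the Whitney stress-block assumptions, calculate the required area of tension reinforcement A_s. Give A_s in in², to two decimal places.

M_n = M_u/φ = 4760/0.90 = 5288.89 kip·in.
From M_n = 0.85 f'_c a b (d − a/2):
a = d − √(d² − 2M_n/(0.85 f'_c b)) = 20 − √(20² − 2 × 5288.89/(0.85 × 6 × 18.2)) = 3.087 in.
A_s = 0.85 f'_c a b / f_y = 0.85 × 6 × 3.087 × 18.2 / 75 = 3.820 in².

A_s ≈ 3.82 in²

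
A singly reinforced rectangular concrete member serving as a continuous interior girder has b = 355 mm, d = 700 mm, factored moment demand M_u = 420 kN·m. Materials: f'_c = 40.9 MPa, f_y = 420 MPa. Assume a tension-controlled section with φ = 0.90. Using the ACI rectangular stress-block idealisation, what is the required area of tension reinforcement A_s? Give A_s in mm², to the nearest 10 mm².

A_s ≈ 1650 mm²

M_n = M_u/φ = 420/0.90 = 466.667 kN·m.
With M_n = 0.85 f'_c a b (d − a/2), solve the quadratic for a:
a = d − √(d² − 2M_n/(0.85 f'_c b)) = 700 − √(700² − 2 × 466.667×10⁶/(0.85 × 40.9 × 355)) = 56.28 mm.
A_s = 0.85 f'_c a b / f_y = 0.85 × 40.9 × 56.28 × 355 / 420 = 1653.8 mm².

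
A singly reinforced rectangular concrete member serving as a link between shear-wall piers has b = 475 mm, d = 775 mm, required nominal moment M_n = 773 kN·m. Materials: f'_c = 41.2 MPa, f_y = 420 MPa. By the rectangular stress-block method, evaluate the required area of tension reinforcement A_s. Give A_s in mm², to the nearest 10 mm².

With M_n = 0.85 f'_c a b (d − a/2), solve the quadratic for a:
a = d − √(d² − 2M_n/(0.85 f'_c b)) = 775 − √(775² − 2 × 773×10⁶/(0.85 × 41.2 × 475)) = 62.48 mm.
A_s = 0.85 f'_c a b / f_y = 0.85 × 41.2 × 62.48 × 475 / 420 = 2474.6 mm².

A_s ≈ 2470 mm²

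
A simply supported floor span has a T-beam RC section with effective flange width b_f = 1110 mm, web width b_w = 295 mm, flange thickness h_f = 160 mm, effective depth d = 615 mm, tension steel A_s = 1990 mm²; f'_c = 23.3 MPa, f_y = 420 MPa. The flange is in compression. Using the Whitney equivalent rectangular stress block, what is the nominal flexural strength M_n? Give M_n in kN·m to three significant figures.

Tension: T = A_s f_y = 1990 × 420 = 835800 N.
Try a within the flange: a = T/(0.85 f'_c b_f) = 835800/(0.85 × 23.3 × 1110) = 38.02 mm.
Since a = 38.02 ≤ h_f = 160 mm, the stress block lies entirely in the flange; analyse as a rectangular beam of width b_f.
M_n = T(d − a/2) = 835800 × (615 − 19.01) = 498.13 × 10⁶ N·mm.
M_n = 498.13 kN·m.

M_n ≈ 498 kN·m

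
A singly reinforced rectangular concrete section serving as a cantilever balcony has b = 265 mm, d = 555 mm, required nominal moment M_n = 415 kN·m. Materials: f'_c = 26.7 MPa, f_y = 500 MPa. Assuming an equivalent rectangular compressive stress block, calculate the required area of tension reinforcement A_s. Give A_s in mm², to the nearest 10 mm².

A_s ≈ 1720 mm²

With M_n = 0.85 f'_c a b (d − a/2), solve the quadratic for a:
a = d − √(d² − 2M_n/(0.85 f'_c b)) = 555 − √(555² − 2 × 415×10⁶/(0.85 × 26.7 × 265)) = 142.67 mm.
A_s = 0.85 f'_c a b / f_y = 0.85 × 26.7 × 142.67 × 265 / 500 = 1716.1 mm².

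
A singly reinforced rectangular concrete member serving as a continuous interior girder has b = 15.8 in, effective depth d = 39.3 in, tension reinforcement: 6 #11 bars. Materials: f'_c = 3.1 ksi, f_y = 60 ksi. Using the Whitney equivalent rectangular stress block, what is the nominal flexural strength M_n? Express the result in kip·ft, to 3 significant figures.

A_s = 6 × 1.56 = 9.36 in².
T = A_s f_y = 9.36 × 60 = 561.6 kips.
a = T/(0.85 f'_c b) = 561.6/(0.85 × 3.1 × 15.8) = 13.489 in.
M_n = T(d − a/2) = 561.6 × (39.3 − 6.7445) = 18283.2 kip·in = 18283.2/12 = 1523.60 kip·ft.

M_n ≈ 1520 kip·ft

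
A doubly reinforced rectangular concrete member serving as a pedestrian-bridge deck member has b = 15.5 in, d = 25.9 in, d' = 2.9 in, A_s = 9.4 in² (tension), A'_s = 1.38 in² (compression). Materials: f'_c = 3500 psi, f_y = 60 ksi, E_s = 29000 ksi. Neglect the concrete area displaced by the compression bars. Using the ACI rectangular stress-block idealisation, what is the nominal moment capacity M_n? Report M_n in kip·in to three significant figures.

Assume both steels yield.
a = (A_s − A'_s) f_y/(0.85 f'_c b) = (9.4 − 1.38) × 60/(0.85 × 3.5 × 15.5) = 10.435 in.
c = a/β₁ = 10.435/0.85 = 12.276 in; ε'_s = 0.003(c − d')/c = 0.0023 ≥ ε_y = 0.0021, so the compression steel yields.
M_n = (A_s − A'_s) f_y (d − a/2) + A'_s f_y (d − d') = 481.2 × (25.9 − 5.2175) + 82.8 × (25.9 − 2.9) = 9952.4 + 1904.4 = 11856.8 kip·in.

M_n ≈ 11900 kip·in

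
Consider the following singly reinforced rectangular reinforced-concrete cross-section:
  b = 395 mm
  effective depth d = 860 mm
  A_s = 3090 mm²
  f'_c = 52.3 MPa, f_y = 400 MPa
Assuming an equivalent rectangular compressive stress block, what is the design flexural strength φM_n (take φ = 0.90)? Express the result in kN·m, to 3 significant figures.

φM_n ≈ 918 kN·m

T = A_s f_y = 3090 × 400 = 1236000 N = 1236 kN.
From C = T: a = T/(0.85 f'_c b) = 1236000/(0.85 × 52.3 × 395) = 70.39 mm.
M_n = T(d − a/2) = 1236 kN × (860 − 35.195) mm = 1019.46 kN·m.
φM_n = 0.90 × 1019.46 = 917.51 kN·m.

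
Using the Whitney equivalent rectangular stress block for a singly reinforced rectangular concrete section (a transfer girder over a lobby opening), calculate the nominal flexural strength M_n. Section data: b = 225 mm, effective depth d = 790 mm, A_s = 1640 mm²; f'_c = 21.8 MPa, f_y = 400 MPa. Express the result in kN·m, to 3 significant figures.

M_n ≈ 467 kN·m

T = A_s f_y = 1640 × 400 = 656000 N = 656 kN.
From C = T: a = T/(0.85 f'_c b) = 656000/(0.85 × 21.8 × 225) = 157.34 mm.
M_n = T(d − a/2) = 656 kN × (790 − 78.67) mm = 466.63 kN·m.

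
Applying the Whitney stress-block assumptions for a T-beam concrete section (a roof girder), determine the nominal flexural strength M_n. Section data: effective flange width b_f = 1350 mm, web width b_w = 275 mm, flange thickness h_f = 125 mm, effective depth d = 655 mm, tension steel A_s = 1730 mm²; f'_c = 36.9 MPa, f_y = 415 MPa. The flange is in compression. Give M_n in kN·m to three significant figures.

M_n ≈ 464 kN·m

Tension: T = A_s f_y = 1730 × 415 = 717950 N.
Try a within the flange: a = T/(0.85 f'_c b_f) = 717950/(0.85 × 36.9 × 1350) = 16.96 mm.
Since a = 16.96 ≤ h_f = 125 mm, the stress block lies entirely in the flange; analyse as a rectangular beam of width b_f.
M_n = T(d − a/2) = 717950 × (655 − 8.48) = 464.17 × 10⁶ N·mm.
M_n = 464.17 kN·m.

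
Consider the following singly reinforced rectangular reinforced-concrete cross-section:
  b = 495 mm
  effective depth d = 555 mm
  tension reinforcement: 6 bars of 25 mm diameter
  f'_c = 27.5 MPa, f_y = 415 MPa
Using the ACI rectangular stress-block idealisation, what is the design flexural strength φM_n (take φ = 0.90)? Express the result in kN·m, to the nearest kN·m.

φM_n ≈ 553 kN·m

A_s = 6 × 491 = 2946 mm².
T = A_s f_y = 2946 × 415 = 1222590 N = 1222.59 kN.
From C = T: a = T/(0.85 f'_c b) = 1222590/(0.85 × 27.5 × 495) = 105.66 mm.
M_n = T(d − a/2) = 1222.59 kN × (555 − 52.83) mm = 613.95 kN·m.
φM_n = 0.90 × 613.95 = 552.56 kN·m.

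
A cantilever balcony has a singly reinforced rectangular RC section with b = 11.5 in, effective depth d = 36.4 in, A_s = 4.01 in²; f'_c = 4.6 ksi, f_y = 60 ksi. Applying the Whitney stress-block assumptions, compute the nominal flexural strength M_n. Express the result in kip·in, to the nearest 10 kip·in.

T = A_s f_y = 4.01 × 60 = 240.6 kips.
a = T/(0.85 f'_c b) = 240.6/(0.85 × 4.6 × 11.5) = 5.351 in.
M_n = T(d − a/2) = 240.6 × (36.4 − 2.6755) = 8114.1 kip·in.

M_n ≈ 8110 kip·in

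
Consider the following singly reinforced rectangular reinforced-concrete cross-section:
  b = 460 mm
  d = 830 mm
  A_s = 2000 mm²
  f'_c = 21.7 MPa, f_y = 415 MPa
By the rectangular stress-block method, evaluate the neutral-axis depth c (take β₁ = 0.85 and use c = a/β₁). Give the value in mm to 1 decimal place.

T = A_s f_y = 2000 × 415 = 830000 N = 830 kN.
Setting C = 0.85 f'_c a b equal to T: a = 830000/(0.85 × 21.7 × 460) = 97.823 mm.
With β₁ = 0.85, c = a/β₁ = 97.823/0.85 = 115.1 mm.

c ≈ 115.1 mm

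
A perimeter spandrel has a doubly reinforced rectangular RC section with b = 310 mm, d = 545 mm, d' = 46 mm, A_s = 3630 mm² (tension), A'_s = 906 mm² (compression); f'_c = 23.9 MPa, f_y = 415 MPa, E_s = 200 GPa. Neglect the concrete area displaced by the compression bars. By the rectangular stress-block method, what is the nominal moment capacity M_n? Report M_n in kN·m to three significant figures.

Assume both tension and compression steel yield.
Net tension couple steel: A_s − A'_s = 2724 mm².
a = (A_s − A'_s) f_y / (0.85 f'_c b) = 1130460/(0.85 × 23.9 × 310) = 179.51 mm.
c = a/β₁ = 179.51/0.85 = 211.19 mm; ε'_s = 0.003(c − d')/c = 0.0023 ≥ f_y/E_s = 0.0021, so compression steel does yield.
M_n = (A_s − A'_s) f_y (d − a/2) + A'_s f_y (d − d') = [1130460 × (545 − 89.755) + 375990 × (545 − 46)] × 10⁻⁶ = 514.64 + 187.62 = 702.26 kN·m.

M_n ≈ 702 kN·m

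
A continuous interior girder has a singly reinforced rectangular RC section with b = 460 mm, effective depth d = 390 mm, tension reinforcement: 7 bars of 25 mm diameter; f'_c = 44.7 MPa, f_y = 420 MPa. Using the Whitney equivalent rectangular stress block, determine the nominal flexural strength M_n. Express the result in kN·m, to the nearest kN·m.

M_n ≈ 503 kN·m

A_s = 7 × 491 = 3437 mm².
T = A_s f_y = 3437 × 420 = 1443540 N = 1443.54 kN.
From C = T: a = T/(0.85 f'_c b) = 1443540/(0.85 × 44.7 × 460) = 82.59 mm.
M_n = T(d − a/2) = 1443.54 kN × (390 − 41.295) mm = 503.37 kN·m.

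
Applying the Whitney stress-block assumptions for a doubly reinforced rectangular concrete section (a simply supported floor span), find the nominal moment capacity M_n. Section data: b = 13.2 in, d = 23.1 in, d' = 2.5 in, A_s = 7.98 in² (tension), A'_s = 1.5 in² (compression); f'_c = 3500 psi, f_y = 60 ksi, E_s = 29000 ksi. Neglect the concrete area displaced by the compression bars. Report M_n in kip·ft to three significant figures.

M_n ≈ 743 kip·ft

Assume both steels yield.
a = (A_s − A'_s) f_y/(0.85 f'_c b) = (7.98 − 1.5) × 60/(0.85 × 3.5 × 13.2) = 9.901 in.
c = a/β₁ = 9.901/0.85 = 11.648 in; ε'_s = 0.003(c − d')/c = 0.0024 ≥ ε_y = 0.0021, so the compression steel yields.
M_n = (A_s − A'_s) f_y (d − a/2) + A'_s f_y (d − d') = 388.8 × (23.1 − 4.9505) + 90 × (23.1 − 2.5) = 7056.5 + 1854.0 = 8910.5 kip·in = 8910.5/12 = 742.54 kip·ft.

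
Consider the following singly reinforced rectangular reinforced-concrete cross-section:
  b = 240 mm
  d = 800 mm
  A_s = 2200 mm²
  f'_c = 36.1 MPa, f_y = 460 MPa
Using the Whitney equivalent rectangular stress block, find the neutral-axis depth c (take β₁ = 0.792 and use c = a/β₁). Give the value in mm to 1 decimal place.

c ≈ 173.5 mm

T = A_s f_y = 2200 × 460 = 1012000 N = 1012 kN.
Setting C = 0.85 f'_c a b equal to T: a = 1012000/(0.85 × 36.1 × 240) = 137.418 mm.
With β₁ = 0.792, c = a/β₁ = 137.418/0.792 = 173.5 mm.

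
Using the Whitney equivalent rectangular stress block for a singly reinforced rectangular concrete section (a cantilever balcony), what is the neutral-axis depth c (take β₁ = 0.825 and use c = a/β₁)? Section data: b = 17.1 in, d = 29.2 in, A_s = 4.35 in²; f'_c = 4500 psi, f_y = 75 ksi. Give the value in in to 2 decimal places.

c ≈ 6.05 in

T = A_s f_y = 4.35 × 75 = 326.25 kips.
a = T/(0.85 f'_c b) = 326.25/(0.85 × 4.5 × 17.1) = 4.9880 in.
With β₁ = 0.825, c = a/β₁ = 4.9880/0.825 = 6.05 in.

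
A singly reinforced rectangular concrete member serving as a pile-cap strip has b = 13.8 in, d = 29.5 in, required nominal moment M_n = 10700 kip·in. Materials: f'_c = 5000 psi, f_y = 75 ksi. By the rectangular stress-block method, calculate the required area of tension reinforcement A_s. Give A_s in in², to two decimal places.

A_s ≈ 5.49 in²

From M_n = 0.85 f'_c a b (d − a/2):
a = d − √(d² − 2M_n/(0.85 f'_c b)) = 29.5 − √(29.5² − 2 × 10700/(0.85 × 5 × 13.8)) = 7.019 in.
A_s = 0.85 f'_c a b / f_y = 0.85 × 5 × 7.019 × 13.8 / 75 = 5.489 in².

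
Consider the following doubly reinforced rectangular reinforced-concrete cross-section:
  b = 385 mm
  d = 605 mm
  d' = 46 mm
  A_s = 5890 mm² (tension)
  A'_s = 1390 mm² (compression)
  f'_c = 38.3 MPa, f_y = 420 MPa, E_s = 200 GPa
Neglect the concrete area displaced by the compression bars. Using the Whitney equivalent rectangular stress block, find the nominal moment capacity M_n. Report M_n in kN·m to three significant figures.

M_n ≈ 1330 kN·m

Assume both tension and compression steel yield.
Net tension couple steel: A_s − A'_s = 4500 mm².
a = (A_s − A'_s) f_y / (0.85 f'_c b) = 1890000/(0.85 × 38.3 × 385) = 150.79 mm.
c = a/β₁ = 150.79/0.776 = 194.32 mm; ε'_s = 0.003(c − d')/c = 0.0023 ≥ f_y/E_s = 0.0021, so compression steel does yield.
M_n = (A_s − A'_s) f_y (d − a/2) + A'_s f_y (d − d') = [1890000 × (605 − 75.395) + 583800 × (605 − 46)] × 10⁻⁶ = 1000.95 + 326.34 = 1327.29 kN·m.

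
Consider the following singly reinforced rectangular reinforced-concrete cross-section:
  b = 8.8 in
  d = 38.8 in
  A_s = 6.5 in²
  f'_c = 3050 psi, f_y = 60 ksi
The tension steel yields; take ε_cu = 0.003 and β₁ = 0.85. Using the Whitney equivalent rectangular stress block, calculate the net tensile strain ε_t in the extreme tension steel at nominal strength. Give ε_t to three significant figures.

a = A_s f_y/(0.85 f'_c b) = 17.095 in.
β₁ = 0.85, so c = a/β₁ = 17.095/0.85 = 20.112 in.
From the linear strain diagram with ε_cu = 0.003: ε_t = 0.003 (d − c)/c = 0.003 × (38.8 − 20.112)/20.112 = 0.00279.
ε_t < 0.004 — the section is over-reinforced for flexure under ACI limits.

ε_t ≈ 0.00279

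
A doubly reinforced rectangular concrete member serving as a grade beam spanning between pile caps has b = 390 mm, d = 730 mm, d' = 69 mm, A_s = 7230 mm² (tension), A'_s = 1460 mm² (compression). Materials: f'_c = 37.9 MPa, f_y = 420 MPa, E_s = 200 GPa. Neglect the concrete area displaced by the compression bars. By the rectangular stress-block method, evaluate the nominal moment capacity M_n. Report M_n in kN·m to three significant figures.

Assume both tension and compression steel yield.
Net tension couple steel: A_s − A'_s = 5770 mm².
a = (A_s − A'_s) f_y / (0.85 f'_c b) = 2423400/(0.85 × 37.9 × 390) = 192.89 mm.
c = a/β₁ = 192.89/0.779 = 247.61 mm; ε'_s = 0.003(c − d')/c = 0.0022 ≥ f_y/E_s = 0.0021, so compression steel does yield.
M_n = (A_s − A'_s) f_y (d − a/2) + A'_s f_y (d − d') = [2423400 × (730 − 96.445) + 613200 × (730 − 69)] × 10⁻⁶ = 1535.36 + 405.33 = 1940.69 kN·m.

M_n ≈ 1940 kN·m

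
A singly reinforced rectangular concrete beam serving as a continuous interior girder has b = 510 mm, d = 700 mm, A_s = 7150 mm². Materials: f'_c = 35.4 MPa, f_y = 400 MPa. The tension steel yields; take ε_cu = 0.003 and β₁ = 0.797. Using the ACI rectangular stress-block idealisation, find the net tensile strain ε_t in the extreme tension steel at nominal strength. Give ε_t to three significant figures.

ε_t ≈ 0.00598

a = A_s f_y/(0.85 f'_c b) = 186.37 mm.
β₁ = 0.797, so c = a/β₁ = 186.37/0.797 = 233.84 mm.
From the linear strain diagram with ε_cu = 0.003: ε_t = 0.003 (d − c)/c = 0.003 × (700 − 233.84)/233.84 = 0.00598.
Since ε_t ≥ 0.005, the section is tension-controlled.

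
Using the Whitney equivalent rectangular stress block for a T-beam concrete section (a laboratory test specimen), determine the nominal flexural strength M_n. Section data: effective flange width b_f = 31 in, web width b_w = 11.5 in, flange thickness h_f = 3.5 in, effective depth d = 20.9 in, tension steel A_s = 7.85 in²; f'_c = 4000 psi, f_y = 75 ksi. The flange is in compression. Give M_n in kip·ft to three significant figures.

Tension: T = A_s f_y = 7.85 × 75 = 588.75 kips.
Try a within the flange: a = T/(0.85 f'_c b_f) = 588.75/(0.85 × 4 × 31) = 5.586 in.
a = 5.586 > h_f = 3.5 in: the block extends into the web. Split into flange-overhang and web parts.
C_f = 0.85 f'_c (b_f − b_w) h_f = 0.85 × 4 × (31 − 11.5) × 3.5 = 232.1 kips.
Remaining web compression depth: a_w = (T − C_f)/(0.85 f'_c b_w) = (588.75 − 232.1)/(0.85 × 4 × 11.5) = 9.121 in.
M_n = C_f(d − h_f/2) + (T − C_f)(d − a_w/2) = 232.1 × (20.9 − 1.75) + 356.65 × (20.9 − 4.5605) = 4444.7 + 5827.5 = 10272.2 kip·in.
M_n = 10272.2/12 = 856.02 kip·ft.

M_n ≈ 856 kip·ft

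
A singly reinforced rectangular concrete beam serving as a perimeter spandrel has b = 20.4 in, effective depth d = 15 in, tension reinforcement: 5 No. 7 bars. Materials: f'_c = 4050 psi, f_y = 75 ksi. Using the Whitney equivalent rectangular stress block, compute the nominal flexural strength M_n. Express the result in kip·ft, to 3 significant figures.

M_n ≈ 251 kip·ft

A_s = 5 × 0.6 = 3 in².
T = A_s f_y = 3 × 75 = 225 kips.
a = T/(0.85 f'_c b) = 225/(0.85 × 4.05 × 20.4) = 3.204 in.
M_n = T(d − a/2) = 225 × (15 − 1.602) = 3014.6 kip·in = 3014.6/12 = 251.22 kip·ft.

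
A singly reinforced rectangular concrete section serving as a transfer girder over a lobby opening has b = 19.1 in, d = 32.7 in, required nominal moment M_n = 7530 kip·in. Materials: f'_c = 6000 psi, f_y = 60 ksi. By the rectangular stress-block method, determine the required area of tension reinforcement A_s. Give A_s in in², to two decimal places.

A_s ≈ 3.99 in²

From M_n = 0.85 f'_c a b (d − a/2):
a = d − √(d² − 2M_n/(0.85 f'_c b)) = 32.7 − √(32.7² − 2 × 7530/(0.85 × 6 × 19.1)) = 2.456 in.
A_s = 0.85 f'_c a b / f_y = 0.85 × 6 × 2.456 × 19.1 / 60 = 3.987 in².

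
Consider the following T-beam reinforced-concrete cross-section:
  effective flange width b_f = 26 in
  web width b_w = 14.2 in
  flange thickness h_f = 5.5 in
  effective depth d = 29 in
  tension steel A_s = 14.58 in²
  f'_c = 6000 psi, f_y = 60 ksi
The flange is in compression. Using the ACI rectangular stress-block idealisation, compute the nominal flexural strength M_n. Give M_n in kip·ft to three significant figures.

Tension: T = A_s f_y = 14.58 × 60 = 874.8 kips.
Try a within the flange: a = T/(0.85 f'_c b_f) = 874.8/(0.85 × 6 × 26) = 6.597 in.
a = 6.597 > h_f = 5.5 in: the block extends into the web. Split into flange-overhang and web parts.
C_f = 0.85 f'_c (b_f − b_w) h_f = 0.85 × 6 × (26 − 14.2) × 5.5 = 331.0 kips.
Remaining web compression depth: a_w = (T − C_f)/(0.85 f'_c b_w) = (874.8 − 331.0)/(0.85 × 6 × 14.2) = 7.509 in.
M_n = C_f(d − h_f/2) + (T − C_f)(d − a_w/2) = 331.0 × (29 − 2.75) + 543.8 × (29 − 3.7545) = 8688.8 + 13728.5 = 22417.3 kip·in.
M_n = 22417.3/12 = 1868.11 kip·ft.

M_n ≈ 1870 kip·ft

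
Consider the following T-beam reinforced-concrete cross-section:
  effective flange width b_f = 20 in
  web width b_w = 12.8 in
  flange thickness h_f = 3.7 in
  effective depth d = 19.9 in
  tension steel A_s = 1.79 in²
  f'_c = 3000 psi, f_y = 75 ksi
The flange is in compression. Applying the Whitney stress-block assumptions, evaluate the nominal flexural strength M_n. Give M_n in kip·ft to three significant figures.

M_n ≈ 208 kip·ft

Tension: T = A_s f_y = 1.79 × 75 = 134.25 kips.
Try a within the flange: a = T/(0.85 f'_c b_f) = 134.25/(0.85 × 3 × 20) = 2.632 in.
Since a = 2.632 ≤ h_f = 3.7 in, the stress block lies entirely in the flange; analyse as a rectangular beam of width b_f.
M_n = T(d − a/2) = 134.25 × (19.9 − 1.316) = 2494.9 kip·in.
M_n = 2494.9/12 = 207.91 kip·ft.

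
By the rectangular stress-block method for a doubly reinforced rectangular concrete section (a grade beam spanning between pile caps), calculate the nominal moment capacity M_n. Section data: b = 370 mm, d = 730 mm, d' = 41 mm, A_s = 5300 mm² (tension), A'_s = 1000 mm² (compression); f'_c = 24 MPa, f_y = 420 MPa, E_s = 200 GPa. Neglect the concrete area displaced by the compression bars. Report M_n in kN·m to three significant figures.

M_n ≈ 1390 kN·m

Assume both tension and compression steel yield.
Net tension couple steel: A_s − A'_s = 4300 mm².
a = (A_s − A'_s) f_y / (0.85 f'_c b) = 1806000/(0.85 × 24 × 370) = 239.27 mm.
c = a/β₁ = 239.27/0.85 = 281.49 mm; ε'_s = 0.003(c − d')/c = 0.0026 ≥ f_y/E_s = 0.0021, so compression steel does yield.
M_n = (A_s − A'_s) f_y (d − a/2) + A'_s f_y (d − d') = [1806000 × (730 − 119.635) + 420000 × (730 − 41)] × 10⁻⁶ = 1102.32 + 289.38 = 1391.70 kN·m.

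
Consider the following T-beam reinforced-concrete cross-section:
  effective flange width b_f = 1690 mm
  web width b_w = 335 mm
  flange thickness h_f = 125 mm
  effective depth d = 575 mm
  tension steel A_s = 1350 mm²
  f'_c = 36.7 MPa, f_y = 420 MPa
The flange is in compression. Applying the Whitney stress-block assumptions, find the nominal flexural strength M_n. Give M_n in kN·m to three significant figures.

M_n ≈ 323 kN·m

Tension: T = A_s f_y = 1350 × 420 = 567000 N.
Try a within the flange: a = T/(0.85 f'_c b_f) = 567000/(0.85 × 36.7 × 1690) = 10.76 mm.
Since a = 10.76 ≤ h_f = 125 mm, the stress block lies entirely in the flange; analyse as a rectangular beam of width b_f.
M_n = T(d − a/2) = 567000 × (575 − 5.38) = 322.97 × 10⁶ N·mm.
M_n = 322.97 kN·m.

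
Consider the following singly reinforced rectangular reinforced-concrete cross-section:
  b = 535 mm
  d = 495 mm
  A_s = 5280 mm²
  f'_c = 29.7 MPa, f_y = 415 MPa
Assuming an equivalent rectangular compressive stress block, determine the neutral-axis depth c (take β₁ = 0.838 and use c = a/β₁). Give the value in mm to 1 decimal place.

c ≈ 193.6 mm

T = A_s f_y = 5280 × 415 = 2191200 N = 2191.2 kN.
Setting C = 0.85 f'_c a b equal to T: a = 2191200/(0.85 × 29.7 × 535) = 162.238 mm.
With β₁ = 0.838, c = a/β₁ = 162.238/0.838 = 193.6 mm.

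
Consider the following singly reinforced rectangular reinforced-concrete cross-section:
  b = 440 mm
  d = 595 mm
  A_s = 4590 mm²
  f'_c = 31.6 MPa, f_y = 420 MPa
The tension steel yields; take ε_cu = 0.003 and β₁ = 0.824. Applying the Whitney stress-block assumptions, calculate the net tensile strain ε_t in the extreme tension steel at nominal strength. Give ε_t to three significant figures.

ε_t ≈ 0.00602

a = A_s f_y/(0.85 f'_c b) = 163.12 mm.
β₁ = 0.824, so c = a/β₁ = 163.12/0.824 = 197.96 mm.
From the linear strain diagram with ε_cu = 0.003: ε_t = 0.003 (d − c)/c = 0.003 × (595 − 197.96)/197.96 = 0.00602.
Since ε_t ≥ 0.005, the section is tension-controlled.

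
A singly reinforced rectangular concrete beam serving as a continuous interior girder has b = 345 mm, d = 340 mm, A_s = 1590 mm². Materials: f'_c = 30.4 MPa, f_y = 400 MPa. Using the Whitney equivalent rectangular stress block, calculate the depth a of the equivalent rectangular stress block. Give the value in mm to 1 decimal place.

T = A_s f_y = 1590 × 400 = 636000 N = 636 kN.
Setting C = 0.85 f'_c a b equal to T: a = 636000/(0.85 × 30.4 × 345) = 71.3 mm.

a ≈ 71.3 mm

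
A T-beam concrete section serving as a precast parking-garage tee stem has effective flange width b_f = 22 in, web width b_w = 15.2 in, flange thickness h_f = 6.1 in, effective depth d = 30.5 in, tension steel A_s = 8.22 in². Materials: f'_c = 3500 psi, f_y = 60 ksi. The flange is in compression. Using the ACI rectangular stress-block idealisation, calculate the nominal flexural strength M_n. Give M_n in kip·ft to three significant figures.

M_n ≈ 1100 kip·ft

Tension: T = A_s f_y = 8.22 × 60 = 493.2 kips.
Try a within the flange: a = T/(0.85 f'_c b_f) = 493.2/(0.85 × 3.5 × 22) = 7.536 in.
a = 7.536 > h_f = 6.1 in: the block extends into the web. Split into flange-overhang and web parts.
C_f = 0.85 f'_c (b_f − b_w) h_f = 0.85 × 3.5 × (22 − 15.2) × 6.1 = 123.4 kips.
Remaining web compression depth: a_w = (T − C_f)/(0.85 f'_c b_w) = (493.2 − 123.4)/(0.85 × 3.5 × 15.2) = 8.178 in.
M_n = C_f(d − h_f/2) + (T − C_f)(d − a_w/2) = 123.4 × (30.5 − 3.05) + 369.8 × (30.5 − 4.089) = 3387.3 + 9766.8 = 13154.1 kip·in.
M_n = 13154.1/12 = 1096.18 kip·ft.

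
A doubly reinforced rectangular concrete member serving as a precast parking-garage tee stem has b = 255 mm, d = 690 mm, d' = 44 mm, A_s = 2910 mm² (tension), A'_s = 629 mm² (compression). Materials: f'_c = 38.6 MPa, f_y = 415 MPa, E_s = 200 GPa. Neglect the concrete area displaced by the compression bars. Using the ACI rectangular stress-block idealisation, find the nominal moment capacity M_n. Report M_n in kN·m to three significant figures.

Assume both tension and compression steel yield.
Net tension couple steel: A_s − A'_s = 2281 mm².
a = (A_s − A'_s) f_y / (0.85 f'_c b) = 946615/(0.85 × 38.6 × 255) = 113.14 mm.
c = a/β₁ = 113.14/0.774 = 146.18 mm; ε'_s = 0.003(c − d')/c = 0.0021 ≥ f_y/E_s = 0.0021, so compression steel does yield.
M_n = (A_s − A'_s) f_y (d − a/2) + A'_s f_y (d − d') = [946615 × (690 − 56.57) + 261035 × (690 − 44)] × 10⁻⁶ = 599.61 + 168.63 = 768.24 kN·m.

M_n ≈ 768 kN·m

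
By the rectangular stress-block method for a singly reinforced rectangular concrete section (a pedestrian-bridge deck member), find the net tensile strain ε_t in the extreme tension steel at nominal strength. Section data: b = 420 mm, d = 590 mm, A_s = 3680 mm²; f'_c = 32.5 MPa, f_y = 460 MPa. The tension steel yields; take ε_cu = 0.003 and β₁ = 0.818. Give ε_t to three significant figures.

ε_t ≈ 0.00692

a = A_s f_y/(0.85 f'_c b) = 145.90 mm.
β₁ = 0.818, so c = a/β₁ = 145.90/0.818 = 178.36 mm.
From the linear strain diagram with ε_cu = 0.003: ε_t = 0.003 (d − c)/c = 0.003 × (590 − 178.36)/178.36 = 0.00692.
Since ε_t ≥ 0.005, the section is tension-controlled.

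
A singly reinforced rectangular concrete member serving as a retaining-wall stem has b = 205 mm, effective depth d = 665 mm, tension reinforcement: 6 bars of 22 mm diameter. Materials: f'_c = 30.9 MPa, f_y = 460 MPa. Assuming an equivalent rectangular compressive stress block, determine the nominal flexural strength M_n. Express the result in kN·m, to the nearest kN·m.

A_s = 6 × 380 = 2280 mm².
T = A_s f_y = 2280 × 460 = 1048800 N = 1048.8 kN.
From C = T: a = T/(0.85 f'_c b) = 1048800/(0.85 × 30.9 × 205) = 194.79 mm.
M_n = T(d − a/2) = 1048.8 kN × (665 − 97.395) mm = 595.30 kN·m.

M_n ≈ 595 kN·m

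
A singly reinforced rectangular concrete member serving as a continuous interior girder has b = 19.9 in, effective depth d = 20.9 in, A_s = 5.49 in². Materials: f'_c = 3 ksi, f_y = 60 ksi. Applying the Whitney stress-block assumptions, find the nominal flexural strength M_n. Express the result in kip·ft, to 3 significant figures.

M_n ≈ 485 kip·ft

T = A_s f_y = 5.49 × 60 = 329.4 kips.
a = T/(0.85 f'_c b) = 329.4/(0.85 × 3 × 19.9) = 6.491 in.
M_n = T(d − a/2) = 329.4 × (20.9 − 3.2455) = 5815.4 kip·in = 5815.4/12 = 484.62 kip·ft.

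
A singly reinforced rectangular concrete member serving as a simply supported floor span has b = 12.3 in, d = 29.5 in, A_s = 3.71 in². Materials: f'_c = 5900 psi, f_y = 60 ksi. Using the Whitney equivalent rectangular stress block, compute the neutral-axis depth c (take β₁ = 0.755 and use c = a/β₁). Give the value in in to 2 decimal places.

T = A_s f_y = 3.71 × 60 = 222.6 kips.
a = T/(0.85 f'_c b) = 222.6/(0.85 × 5.9 × 12.3) = 3.6087 in.
With β₁ = 0.755, c = a/β₁ = 3.6087/0.755 = 4.78 in.

c ≈ 4.78 in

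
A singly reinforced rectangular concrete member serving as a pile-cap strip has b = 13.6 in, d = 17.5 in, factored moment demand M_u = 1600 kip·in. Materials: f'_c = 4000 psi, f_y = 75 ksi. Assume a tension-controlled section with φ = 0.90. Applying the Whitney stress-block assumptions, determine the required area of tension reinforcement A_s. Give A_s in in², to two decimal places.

A_s ≈ 1.45 in²

M_n = M_u/φ = 1600/0.90 = 1777.78 kip·in.
From M_n = 0.85 f'_c a b (d − a/2):
a = d − √(d² − 2M_n/(0.85 f'_c b)) = 17.5 − √(17.5² − 2 × 1777.78/(0.85 × 4 × 13.6)) = 2.355 in.
A_s = 0.85 f'_c a b / f_y = 0.85 × 4 × 2.355 × 13.6 / 75 = 1.452 in².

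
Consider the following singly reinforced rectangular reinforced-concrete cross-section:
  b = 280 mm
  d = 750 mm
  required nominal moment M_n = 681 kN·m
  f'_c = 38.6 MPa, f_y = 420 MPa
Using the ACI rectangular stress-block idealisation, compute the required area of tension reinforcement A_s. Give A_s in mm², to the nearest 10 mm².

A_s ≈ 2330 mm²

With M_n = 0.85 f'_c a b (d − a/2), solve the quadratic for a:
a = d − √(d² − 2M_n/(0.85 f'_c b)) = 750 − √(750² − 2 × 681×10⁶/(0.85 × 38.6 × 280)) = 106.38 mm.
A_s = 0.85 f'_c a b / f_y = 0.85 × 38.6 × 106.38 × 280 / 420 = 2326.9 mm².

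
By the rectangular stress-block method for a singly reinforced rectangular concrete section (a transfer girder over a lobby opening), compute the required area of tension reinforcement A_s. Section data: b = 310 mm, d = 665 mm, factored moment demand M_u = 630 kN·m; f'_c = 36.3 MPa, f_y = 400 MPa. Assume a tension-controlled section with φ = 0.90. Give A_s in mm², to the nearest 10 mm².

A_s ≈ 2900 mm²

M_n = M_u/φ = 630/0.90 = 700 kN·m.
With M_n = 0.85 f'_c a b (d − a/2), solve the quadratic for a:
a = d − √(d² − 2M_n/(0.85 f'_c b)) = 665 − √(665² − 2 × 700×10⁶/(0.85 × 36.3 × 310)) = 121.07 mm.
A_s = 0.85 f'_c a b / f_y = 0.85 × 36.3 × 121.07 × 310 / 400 = 2895.1 mm².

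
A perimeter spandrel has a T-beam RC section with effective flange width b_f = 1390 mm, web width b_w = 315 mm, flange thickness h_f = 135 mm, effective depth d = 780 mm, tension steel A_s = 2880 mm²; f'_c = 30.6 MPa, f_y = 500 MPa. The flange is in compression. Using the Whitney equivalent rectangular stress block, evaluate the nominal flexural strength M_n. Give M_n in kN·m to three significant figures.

M_n ≈ 1090 kN·m

Tension: T = A_s f_y = 2880 × 500 = 1440000 N.
Try a within the flange: a = T/(0.85 f'_c b_f) = 1440000/(0.85 × 30.6 × 1390) = 39.83 mm.
Since a = 39.83 ≤ h_f = 135 mm, the stress block lies entirely in the flange; analyse as a rectangular beam of width b_f.
M_n = T(d − a/2) = 1440000 × (780 − 19.915) = 1094.52 × 10⁶ N·mm.
M_n = 1094.52 kN·m.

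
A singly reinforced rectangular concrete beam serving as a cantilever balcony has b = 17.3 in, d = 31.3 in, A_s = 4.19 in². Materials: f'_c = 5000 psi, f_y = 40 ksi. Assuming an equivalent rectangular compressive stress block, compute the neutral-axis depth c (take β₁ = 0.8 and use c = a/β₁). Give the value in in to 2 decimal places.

c ≈ 2.85 in

T = A_s f_y = 4.19 × 40 = 167.6 kips.
a = T/(0.85 f'_c b) = 167.6/(0.85 × 5 × 17.3) = 2.2795 in.
With β₁ = 0.8, c = a/β₁ = 2.2795/0.8 = 2.85 in.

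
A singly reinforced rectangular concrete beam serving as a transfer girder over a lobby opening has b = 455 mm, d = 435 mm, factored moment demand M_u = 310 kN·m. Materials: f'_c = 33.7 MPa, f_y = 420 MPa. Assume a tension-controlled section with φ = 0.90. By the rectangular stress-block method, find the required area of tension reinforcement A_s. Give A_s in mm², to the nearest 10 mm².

M_n = M_u/φ = 310/0.90 = 344.444 kN·m.
With M_n = 0.85 f'_c a b (d − a/2), solve the quadratic for a:
a = d − √(d² − 2M_n/(0.85 f'_c b)) = 435 − √(435² − 2 × 344.444×10⁶/(0.85 × 33.7 × 455)) = 65.72 mm.
A_s = 0.85 f'_c a b / f_y = 0.85 × 33.7 × 65.72 × 455 / 420 = 2039.4 mm².

A_s ≈ 2040 mm²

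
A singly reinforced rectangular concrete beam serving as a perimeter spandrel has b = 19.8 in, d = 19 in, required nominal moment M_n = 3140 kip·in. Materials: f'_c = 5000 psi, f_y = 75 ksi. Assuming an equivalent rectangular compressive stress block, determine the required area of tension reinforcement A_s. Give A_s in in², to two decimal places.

A_s ≈ 2.33 in²

From M_n = 0.85 f'_c a b (d − a/2):
a = d − √(d² − 2M_n/(0.85 f'_c b)) = 19 − √(19² − 2 × 3140/(0.85 × 5 × 19.8)) = 2.077 in.
A_s = 0.85 f'_c a b / f_y = 0.85 × 5 × 2.077 × 19.8 / 75 = 2.330 in².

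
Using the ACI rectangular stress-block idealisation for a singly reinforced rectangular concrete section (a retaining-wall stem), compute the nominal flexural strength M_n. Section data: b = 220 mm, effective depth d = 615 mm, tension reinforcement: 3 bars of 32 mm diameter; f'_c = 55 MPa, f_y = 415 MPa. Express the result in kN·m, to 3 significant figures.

A_s = 3 × 804 = 2412 mm².
T = A_s f_y = 2412 × 415 = 1000980 N = 1000.98 kN.
From C = T: a = T/(0.85 f'_c b) = 1000980/(0.85 × 55 × 220) = 97.32 mm.
M_n = T(d − a/2) = 1000.98 kN × (615 − 48.66) mm = 566.90 kN·m.

M_n ≈ 567 kN·m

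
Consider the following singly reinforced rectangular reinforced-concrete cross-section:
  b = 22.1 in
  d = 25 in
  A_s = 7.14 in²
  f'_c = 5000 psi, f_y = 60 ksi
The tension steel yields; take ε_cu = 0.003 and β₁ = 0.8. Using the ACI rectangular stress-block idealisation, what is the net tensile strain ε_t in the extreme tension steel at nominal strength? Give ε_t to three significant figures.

a = A_s f_y/(0.85 f'_c b) = 4.561 in.
β₁ = 0.8, so c = a/β₁ = 4.561/0.8 = 5.701 in.
From the linear strain diagram with ε_cu = 0.003: ε_t = 0.003 (d − c)/c = 0.003 × (25 − 5.701)/5.701 = 0.0102.
Since ε_t ≥ 0.005, the section is tension-controlled.

ε_t ≈ 0.0102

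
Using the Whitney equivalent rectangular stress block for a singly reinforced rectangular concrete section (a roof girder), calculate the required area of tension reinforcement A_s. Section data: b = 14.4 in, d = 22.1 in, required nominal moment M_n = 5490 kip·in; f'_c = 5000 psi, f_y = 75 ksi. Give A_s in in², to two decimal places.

A_s ≈ 3.69 in²

From M_n = 0.85 f'_c a b (d − a/2):
a = d − √(d² − 2M_n/(0.85 f'_c b)) = 22.1 − √(22.1² − 2 × 5490/(0.85 × 5 × 14.4)) = 4.522 in.
A_s = 0.85 f'_c a b / f_y = 0.85 × 5 × 4.522 × 14.4 / 75 = 3.690 in².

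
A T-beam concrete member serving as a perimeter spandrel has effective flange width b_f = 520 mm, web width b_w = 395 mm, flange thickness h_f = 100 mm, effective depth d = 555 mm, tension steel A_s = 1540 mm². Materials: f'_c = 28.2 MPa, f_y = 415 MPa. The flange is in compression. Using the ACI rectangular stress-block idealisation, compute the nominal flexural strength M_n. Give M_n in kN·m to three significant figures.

M_n ≈ 338 kN·m

Tension: T = A_s f_y = 1540 × 415 = 639100 N.
Try a within the flange: a = T/(0.85 f'_c b_f) = 639100/(0.85 × 28.2 × 520) = 51.27 mm.
Since a = 51.27 ≤ h_f = 100 mm, the stress block lies entirely in the flange; analyse as a rectangular beam of width b_f.
M_n = T(d − a/2) = 639100 × (555 − 25.635) = 338.32 × 10⁶ N·mm.
M_n = 338.32 kN·m.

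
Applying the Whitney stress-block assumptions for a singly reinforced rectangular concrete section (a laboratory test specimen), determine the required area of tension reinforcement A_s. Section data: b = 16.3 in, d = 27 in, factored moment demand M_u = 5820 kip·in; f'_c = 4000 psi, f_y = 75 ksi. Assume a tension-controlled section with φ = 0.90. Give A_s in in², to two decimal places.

A_s ≈ 3.50 in²

M_n = M_u/φ = 5820/0.90 = 6466.67 kip·in.
From M_n = 0.85 f'_c a b (d − a/2):
a = d − √(d² − 2M_n/(0.85 f'_c b)) = 27 − √(27² − 2 × 6466.67/(0.85 × 4 × 16.3)) = 4.737 in.
A_s = 0.85 f'_c a b / f_y = 0.85 × 4 × 4.737 × 16.3 / 75 = 3.500 in².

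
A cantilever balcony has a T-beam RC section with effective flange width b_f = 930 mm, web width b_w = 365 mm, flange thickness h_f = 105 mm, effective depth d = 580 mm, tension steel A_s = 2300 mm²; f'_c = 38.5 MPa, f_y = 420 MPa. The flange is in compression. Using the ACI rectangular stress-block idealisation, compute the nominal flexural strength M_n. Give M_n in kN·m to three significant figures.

Tension: T = A_s f_y = 2300 × 420 = 966000 N.
Try a within the flange: a = T/(0.85 f'_c b_f) = 966000/(0.85 × 38.5 × 930) = 31.74 mm.
Since a = 31.74 ≤ h_f = 105 mm, the stress block lies entirely in the flange; analyse as a rectangular beam of width b_f.
M_n = T(d − a/2) = 966000 × (580 − 15.87) = 544.95 × 10⁶ N·mm.
M_n = 544.95 kN·m.

M_n ≈ 545 kN·m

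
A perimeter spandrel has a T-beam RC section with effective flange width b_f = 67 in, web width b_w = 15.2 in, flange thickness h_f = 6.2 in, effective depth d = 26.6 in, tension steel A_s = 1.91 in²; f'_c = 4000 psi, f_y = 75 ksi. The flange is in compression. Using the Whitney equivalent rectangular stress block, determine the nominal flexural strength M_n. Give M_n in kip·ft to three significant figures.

M_n ≈ 314 kip·ft

Tension: T = A_s f_y = 1.91 × 75 = 143.25 kips.
Try a within the flange: a = T/(0.85 f'_c b_f) = 143.25/(0.85 × 4 × 67) = 0.629 in.
Since a = 0.629 ≤ h_f = 6.2 in, the stress block lies entirely in the flange; analyse as a rectangular beam of width b_f.
M_n = T(d − a/2) = 143.25 × (26.6 − 0.3145) = 3765.4 kip·in.
M_n = 3765.4/12 = 313.78 kip·ft.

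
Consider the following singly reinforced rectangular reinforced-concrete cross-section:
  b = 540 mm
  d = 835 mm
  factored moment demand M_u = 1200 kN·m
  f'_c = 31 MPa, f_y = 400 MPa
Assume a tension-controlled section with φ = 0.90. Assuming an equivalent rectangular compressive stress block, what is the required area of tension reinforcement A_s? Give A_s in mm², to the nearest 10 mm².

M_n = M_u/φ = 1200/0.90 = 1333.33 kN·m.
With M_n = 0.85 f'_c a b (d − a/2), solve the quadratic for a:
a = d − √(d² − 2M_n/(0.85 f'_c b)) = 835 − √(835² − 2 × 1333.33×10⁶/(0.85 × 31 × 540)) = 120.99 mm.
A_s = 0.85 f'_c a b / f_y = 0.85 × 31 × 120.99 × 540 / 400 = 4303.9 mm².

A_s ≈ 4300 mm²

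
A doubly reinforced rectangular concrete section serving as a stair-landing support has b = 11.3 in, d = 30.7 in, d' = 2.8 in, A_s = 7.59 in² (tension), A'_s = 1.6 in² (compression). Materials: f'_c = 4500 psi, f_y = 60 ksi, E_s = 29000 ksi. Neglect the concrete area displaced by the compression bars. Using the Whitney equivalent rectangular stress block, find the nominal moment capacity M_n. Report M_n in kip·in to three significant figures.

Assume both steels yield.
a = (A_s − A'_s) f_y/(0.85 f'_c b) = (7.59 − 1.6) × 60/(0.85 × 4.5 × 11.3) = 8.315 in.
c = a/β₁ = 8.315/0.825 = 10.079 in; ε'_s = 0.003(c − d')/c = 0.0022 ≥ ε_y = 0.0021, so the compression steel yields.
M_n = (A_s − A'_s) f_y (d − a/2) + A'_s f_y (d − d') = 359.4 × (30.7 − 4.1575) + 96 × (30.7 − 2.8) = 9539.4 + 2678.4 = 12217.8 kip·in.

M_n ≈ 12200 kip·in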